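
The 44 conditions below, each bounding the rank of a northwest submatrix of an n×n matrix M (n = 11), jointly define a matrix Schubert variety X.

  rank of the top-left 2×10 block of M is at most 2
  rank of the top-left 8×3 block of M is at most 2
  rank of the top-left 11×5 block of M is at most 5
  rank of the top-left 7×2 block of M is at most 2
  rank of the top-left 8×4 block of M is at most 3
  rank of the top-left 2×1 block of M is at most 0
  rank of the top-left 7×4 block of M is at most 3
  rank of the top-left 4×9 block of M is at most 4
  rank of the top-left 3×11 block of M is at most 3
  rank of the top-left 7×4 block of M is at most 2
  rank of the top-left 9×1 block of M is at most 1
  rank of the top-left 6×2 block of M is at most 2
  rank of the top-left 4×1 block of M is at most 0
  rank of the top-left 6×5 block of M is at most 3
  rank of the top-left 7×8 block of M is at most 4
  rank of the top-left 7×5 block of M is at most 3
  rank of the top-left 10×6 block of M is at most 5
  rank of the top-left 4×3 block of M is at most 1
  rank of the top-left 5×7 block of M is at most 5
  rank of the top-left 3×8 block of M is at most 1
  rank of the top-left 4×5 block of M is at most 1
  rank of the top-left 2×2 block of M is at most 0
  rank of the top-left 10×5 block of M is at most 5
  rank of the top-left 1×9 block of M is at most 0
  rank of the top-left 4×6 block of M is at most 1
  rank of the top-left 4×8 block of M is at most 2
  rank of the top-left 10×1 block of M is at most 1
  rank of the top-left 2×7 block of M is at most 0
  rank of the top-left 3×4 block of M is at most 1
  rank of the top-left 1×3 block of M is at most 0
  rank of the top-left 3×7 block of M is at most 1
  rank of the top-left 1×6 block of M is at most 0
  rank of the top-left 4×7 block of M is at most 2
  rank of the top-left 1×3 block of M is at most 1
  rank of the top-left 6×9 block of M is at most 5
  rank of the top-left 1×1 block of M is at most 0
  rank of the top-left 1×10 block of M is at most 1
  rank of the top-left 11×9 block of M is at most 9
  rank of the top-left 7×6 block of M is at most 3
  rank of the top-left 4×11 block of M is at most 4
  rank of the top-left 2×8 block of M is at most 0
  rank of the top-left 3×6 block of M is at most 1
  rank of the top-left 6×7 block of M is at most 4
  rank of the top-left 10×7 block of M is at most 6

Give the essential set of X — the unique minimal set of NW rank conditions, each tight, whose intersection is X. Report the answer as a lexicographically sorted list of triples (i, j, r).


Propagating the 44 rank bounds to every northwest block:

  row 1: 0, 0, 0, 0, 0, 0, 0, 0, 0, 1, 1
  row 2: 0, 0, 0, 0, 0, 0, 0, 0, 1, 2, 2
  row 3: 0, 1, 1, 1, 1, 1, 1, 1, 2, 3, 3
  row 4: 0, 1, 1, 1, 1, 1, 2, 2, 3, 4, 4
  row 5: 1, 2, 2, 2, 2, 2, 3, 3, 4, 5, 5
  row 6: 1, 2, 2, 2, 3, 3, 4, 4, 5, 6, 6
  row 7: 1, 2, 2, 2, 3, 3, 4, 4, 5, 6, 7
  row 8: 1, 2, 2, 3, 4, 4, 5, 5, 6, 7, 8
  row 9: 1, 2, 3, 4, 5, 5, 6, 6, 7, 8, 9
  row 10: 1, 2, 3, 4, 5, 5, 6, 7, 8, 9, 10
  row 11: 1, 2, 3, 4, 5, 6, 7, 8, 9, 10, 11

reading off 1-entries of Δ²R: w = (10, 9, 2, 7, 1, 5, 11, 4, 3, 8, 6).

D(w) has 31 cells with 9 SE-corners; essential set:

[(1, 9, 0), (2, 8, 0), (4, 1, 0), (4, 6, 1), (7, 4, 2), (7, 6, 3), (7, 8, 4), (8, 3, 2), (10, 6, 5)]


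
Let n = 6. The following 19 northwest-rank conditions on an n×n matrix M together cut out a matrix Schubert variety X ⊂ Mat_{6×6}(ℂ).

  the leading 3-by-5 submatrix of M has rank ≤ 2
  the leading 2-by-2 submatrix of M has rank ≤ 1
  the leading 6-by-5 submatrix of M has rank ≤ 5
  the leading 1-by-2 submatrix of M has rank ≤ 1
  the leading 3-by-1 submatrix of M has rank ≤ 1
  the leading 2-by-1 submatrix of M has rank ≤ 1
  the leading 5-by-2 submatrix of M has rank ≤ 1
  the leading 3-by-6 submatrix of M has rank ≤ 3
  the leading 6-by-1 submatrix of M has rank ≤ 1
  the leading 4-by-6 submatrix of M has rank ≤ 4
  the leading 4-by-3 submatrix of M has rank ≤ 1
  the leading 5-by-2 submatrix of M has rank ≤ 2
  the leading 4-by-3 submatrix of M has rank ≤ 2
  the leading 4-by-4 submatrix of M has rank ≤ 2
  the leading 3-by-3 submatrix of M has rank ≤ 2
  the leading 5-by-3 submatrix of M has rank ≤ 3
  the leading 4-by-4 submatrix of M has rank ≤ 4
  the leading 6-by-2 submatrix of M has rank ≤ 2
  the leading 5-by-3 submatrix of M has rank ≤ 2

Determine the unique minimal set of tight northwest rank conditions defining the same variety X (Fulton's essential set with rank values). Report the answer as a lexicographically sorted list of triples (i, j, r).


Rank table r_w(6×6) implied by the 19 constraints:

  R[1]: 1, 1, 1, 1, 1, 1
  R[2]: 1, 1, 1, 2, 2, 2
  R[3]: 1, 1, 1, 2, 2, 3
  R[4]: 1, 1, 1, 2, 3, 4
  R[5]: 1, 1, 2, 3, 4, 5
  R[6]: 1, 2, 3, 4, 5, 6

hence w(1..6) = (1, 4, 6, 5, 3, 2).

D(w) has 8 cells with 3 SE-corners; essential set:

[(3, 5, 2), (4, 3, 1), (5, 2, 1)]


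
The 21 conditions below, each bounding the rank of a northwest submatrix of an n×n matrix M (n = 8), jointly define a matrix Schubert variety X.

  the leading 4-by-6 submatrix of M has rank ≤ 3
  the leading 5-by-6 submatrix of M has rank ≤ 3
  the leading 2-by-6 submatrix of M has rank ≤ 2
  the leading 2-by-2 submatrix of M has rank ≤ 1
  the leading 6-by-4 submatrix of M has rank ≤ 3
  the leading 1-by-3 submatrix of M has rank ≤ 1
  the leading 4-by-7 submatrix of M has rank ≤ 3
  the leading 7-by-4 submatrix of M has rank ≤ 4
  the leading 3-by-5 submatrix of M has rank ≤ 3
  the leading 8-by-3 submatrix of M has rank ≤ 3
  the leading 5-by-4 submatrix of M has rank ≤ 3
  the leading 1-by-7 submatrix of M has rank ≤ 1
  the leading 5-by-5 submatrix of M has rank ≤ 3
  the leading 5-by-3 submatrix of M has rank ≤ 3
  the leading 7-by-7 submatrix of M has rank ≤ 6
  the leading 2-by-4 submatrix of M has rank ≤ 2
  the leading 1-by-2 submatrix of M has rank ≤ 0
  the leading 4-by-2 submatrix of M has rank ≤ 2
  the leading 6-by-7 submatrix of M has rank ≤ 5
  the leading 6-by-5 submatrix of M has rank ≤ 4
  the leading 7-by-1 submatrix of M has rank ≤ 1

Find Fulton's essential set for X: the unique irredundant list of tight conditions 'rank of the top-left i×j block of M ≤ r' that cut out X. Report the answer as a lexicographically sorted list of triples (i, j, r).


Rank table r_w(8×8) implied by the 21 constraints:

  i=1: 0, 0, 1, 1, 1, 1, 1, 1
  i=2: 1, 1, 2, 2, 2, 2, 2, 2
  i=3: 1, 2, 3, 3, 3, 3, 3, 3
  i=4: 1, 2, 3, 3, 3, 3, 3, 4
  i=5: 1, 2, 3, 3, 3, 3, 4, 5
  i=6: 1, 2, 3, 3, 4, 4, 5, 6
  i=7: 1, 2, 3, 4, 5, 5, 6, 7
  i=8: 1, 2, 3, 4, 5, 6, 7, 8

reading off 1-entries of Δ²R: w = (3, 1, 2, 8, 7, 5, 4, 6).

4 SE-corners of the 10-cell Rothe diagram give Ess(w):

[(1, 2, 0), (4, 7, 3), (5, 6, 3), (6, 4, 3)]


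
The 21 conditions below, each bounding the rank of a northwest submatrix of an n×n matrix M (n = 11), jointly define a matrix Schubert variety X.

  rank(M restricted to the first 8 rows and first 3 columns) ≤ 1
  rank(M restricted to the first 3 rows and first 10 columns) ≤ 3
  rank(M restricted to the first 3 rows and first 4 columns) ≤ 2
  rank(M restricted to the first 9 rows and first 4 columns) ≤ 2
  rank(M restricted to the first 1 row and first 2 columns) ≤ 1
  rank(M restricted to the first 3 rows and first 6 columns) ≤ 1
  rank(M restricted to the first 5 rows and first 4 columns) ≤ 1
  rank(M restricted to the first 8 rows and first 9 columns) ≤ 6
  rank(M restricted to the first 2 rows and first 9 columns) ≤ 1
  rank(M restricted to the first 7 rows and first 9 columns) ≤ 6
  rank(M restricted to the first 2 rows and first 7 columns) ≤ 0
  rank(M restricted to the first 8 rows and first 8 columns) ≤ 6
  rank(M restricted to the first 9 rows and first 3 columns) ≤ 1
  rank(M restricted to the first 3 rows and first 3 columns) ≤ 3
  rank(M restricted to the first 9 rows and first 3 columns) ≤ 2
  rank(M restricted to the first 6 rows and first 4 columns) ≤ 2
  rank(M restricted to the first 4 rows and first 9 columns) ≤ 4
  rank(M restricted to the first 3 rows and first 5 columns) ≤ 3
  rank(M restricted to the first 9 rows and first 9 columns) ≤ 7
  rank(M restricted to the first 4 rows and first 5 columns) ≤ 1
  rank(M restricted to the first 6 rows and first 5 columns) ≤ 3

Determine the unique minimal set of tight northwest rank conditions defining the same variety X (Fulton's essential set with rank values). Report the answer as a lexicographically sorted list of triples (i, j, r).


Propagating the 21 rank bounds to every northwest block:

  0 | 0 | 0 | 0 | 0 | 0 | 0 | 1 | 1 | 1 | 1
  0 | 0 | 0 | 0 | 0 | 0 | 0 | 1 | 1 | 2 | 2
  1 | 1 | 1 | 1 | 1 | 1 | 1 | 2 | 2 | 3 | 3
  1 | 1 | 1 | 1 | 1 | 2 | 2 | 3 | 3 | 4 | 4
  1 | 1 | 1 | 1 | 2 | 3 | 3 | 4 | 4 | 5 | 5
  1 | 1 | 1 | 2 | 3 | 4 | 4 | 5 | 5 | 6 | 6
  1 | 1 | 1 | 2 | 3 | 4 | 5 | 6 | 6 | 7 | 7
  1 | 1 | 1 | 2 | 3 | 4 | 5 | 6 | 6 | 7 | 8
  1 | 1 | 1 | 2 | 3 | 4 | 5 | 6 | 7 | 8 | 9
  1 | 2 | 2 | 3 | 4 | 5 | 6 | 7 | 8 | 9 | 10
  1 | 2 | 3 | 4 | 5 | 6 | 7 | 8 | 9 | 10 | 11

second differences of R give the permutation w = (8, 10, 1, 6, 5, 4, 7, 11, 9, 2, 3).

|D(w)|=31, |Ess(w)|=6:

[(2, 7, 0), (2, 9, 1), (4, 5, 1), (5, 4, 1), (8, 9, 6), (9, 3, 1)]


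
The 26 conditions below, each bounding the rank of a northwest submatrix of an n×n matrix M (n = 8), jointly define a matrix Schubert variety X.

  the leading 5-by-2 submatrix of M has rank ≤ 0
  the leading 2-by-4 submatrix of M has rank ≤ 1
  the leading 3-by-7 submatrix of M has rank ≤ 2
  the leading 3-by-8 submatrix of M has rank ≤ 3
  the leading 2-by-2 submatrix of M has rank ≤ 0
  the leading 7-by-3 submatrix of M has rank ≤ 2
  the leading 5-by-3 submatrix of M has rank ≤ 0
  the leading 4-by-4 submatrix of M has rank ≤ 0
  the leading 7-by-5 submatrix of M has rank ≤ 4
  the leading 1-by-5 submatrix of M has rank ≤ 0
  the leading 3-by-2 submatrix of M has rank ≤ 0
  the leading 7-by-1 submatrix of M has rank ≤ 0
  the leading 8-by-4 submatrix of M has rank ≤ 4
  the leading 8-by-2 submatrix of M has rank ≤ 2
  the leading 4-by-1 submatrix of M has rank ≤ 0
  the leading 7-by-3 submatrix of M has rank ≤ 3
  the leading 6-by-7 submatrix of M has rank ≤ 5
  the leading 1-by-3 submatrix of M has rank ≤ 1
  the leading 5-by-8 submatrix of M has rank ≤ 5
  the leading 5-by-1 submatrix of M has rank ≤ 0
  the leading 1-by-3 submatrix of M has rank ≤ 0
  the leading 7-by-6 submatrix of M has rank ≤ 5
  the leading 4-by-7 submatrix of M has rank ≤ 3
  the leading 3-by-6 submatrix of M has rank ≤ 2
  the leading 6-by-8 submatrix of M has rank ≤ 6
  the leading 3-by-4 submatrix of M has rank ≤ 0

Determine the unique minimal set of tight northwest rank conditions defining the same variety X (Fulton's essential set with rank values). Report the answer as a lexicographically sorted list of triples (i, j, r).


Rank table r_w(8×8) implied by the 26 constraints:

  i=1: 0  0  0  0  0  1  1  1
  i=2: 0  0  0  0  1  2  2  2
  i=3: 0  0  0  0  1  2  2  3
  i=4: 0  0  0  0  1  2  3  4
  i=5: 0  0  0  1  2  3  4  5
  i=6: 0  1  1  2  3  4  5  6
  i=7: 0  1  2  3  4  5  6  7
  i=8: 1  2  3  4  5  6  7  8

so w = (6, 5, 8, 7, 4, 2, 3, 1).

Rothe diagram D(w) (23 cells), 5 SE-corners (essential conditions):

[(1, 5, 0), (3, 7, 2), (4, 4, 0), (5, 3, 0), (7, 1, 0)]


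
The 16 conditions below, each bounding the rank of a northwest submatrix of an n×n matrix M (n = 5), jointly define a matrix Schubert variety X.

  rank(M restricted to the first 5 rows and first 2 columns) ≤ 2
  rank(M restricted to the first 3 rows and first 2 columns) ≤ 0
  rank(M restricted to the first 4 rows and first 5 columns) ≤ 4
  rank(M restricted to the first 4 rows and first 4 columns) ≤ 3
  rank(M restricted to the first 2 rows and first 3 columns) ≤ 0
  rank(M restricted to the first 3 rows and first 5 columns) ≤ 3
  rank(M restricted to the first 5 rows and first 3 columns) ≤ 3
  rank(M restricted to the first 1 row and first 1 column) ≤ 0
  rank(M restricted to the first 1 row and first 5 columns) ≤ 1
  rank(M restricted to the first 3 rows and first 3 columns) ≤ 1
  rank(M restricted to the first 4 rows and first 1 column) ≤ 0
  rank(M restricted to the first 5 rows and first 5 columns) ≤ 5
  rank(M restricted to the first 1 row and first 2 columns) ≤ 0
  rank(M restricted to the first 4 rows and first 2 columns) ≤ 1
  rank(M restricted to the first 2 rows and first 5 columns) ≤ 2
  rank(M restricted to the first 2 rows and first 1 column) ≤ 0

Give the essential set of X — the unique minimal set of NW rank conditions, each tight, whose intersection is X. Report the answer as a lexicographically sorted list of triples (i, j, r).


Reconstructing r_w from the 16 given conditions:

  row 1: 0, 0, 0, 1, 1
  row 2: 0, 0, 0, 1, 2
  row 3: 0, 0, 1, 2, 3
  row 4: 0, 1, 2, 3, 4
  row 5: 1, 2, 3, 4, 5

reading off 1-entries of Δ²R: w = (4, 5, 3, 2, 1).

Rothe diagram D(w) (9 cells), 3 SE-corners (essential conditions):

[(2, 3, 0), (3, 2, 0), (4, 1, 0)]


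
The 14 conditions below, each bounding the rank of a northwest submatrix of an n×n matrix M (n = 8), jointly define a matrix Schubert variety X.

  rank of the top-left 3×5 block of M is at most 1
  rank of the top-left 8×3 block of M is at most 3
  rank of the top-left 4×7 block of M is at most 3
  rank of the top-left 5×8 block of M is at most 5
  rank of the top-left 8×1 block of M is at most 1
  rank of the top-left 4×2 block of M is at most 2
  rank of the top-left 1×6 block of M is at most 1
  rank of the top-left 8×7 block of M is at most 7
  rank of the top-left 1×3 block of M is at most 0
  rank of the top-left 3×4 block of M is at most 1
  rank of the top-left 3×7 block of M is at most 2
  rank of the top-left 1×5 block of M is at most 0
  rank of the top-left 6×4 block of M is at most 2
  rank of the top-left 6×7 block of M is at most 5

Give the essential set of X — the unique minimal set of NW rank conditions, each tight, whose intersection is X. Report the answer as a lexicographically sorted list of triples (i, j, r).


Rank table r_w(8×8) implied by the 14 constraints:

  i=1: 0, 0, 0, 0, 0, 1, 1, 1
  i=2: 1, 1, 1, 1, 1, 2, 2, 2
  i=3: 1, 1, 1, 1, 1, 2, 2, 3
  i=4: 1, 2, 2, 2, 2, 3, 3, 4
  i=5: 1, 2, 2, 2, 3, 4, 4, 5
  i=6: 1, 2, 2, 2, 3, 4, 5, 6
  i=7: 1, 2, 3, 3, 4, 5, 6, 7
  i=8: 1, 2, 3, 4, 5, 6, 7, 8

the unique w with this rank table is (6, 1, 8, 2, 5, 7, 3, 4).

4 SE-corners of the 14-cell Rothe diagram give Ess(w):

[(1, 5, 0), (3, 5, 1), (3, 7, 2), (6, 4, 2)]


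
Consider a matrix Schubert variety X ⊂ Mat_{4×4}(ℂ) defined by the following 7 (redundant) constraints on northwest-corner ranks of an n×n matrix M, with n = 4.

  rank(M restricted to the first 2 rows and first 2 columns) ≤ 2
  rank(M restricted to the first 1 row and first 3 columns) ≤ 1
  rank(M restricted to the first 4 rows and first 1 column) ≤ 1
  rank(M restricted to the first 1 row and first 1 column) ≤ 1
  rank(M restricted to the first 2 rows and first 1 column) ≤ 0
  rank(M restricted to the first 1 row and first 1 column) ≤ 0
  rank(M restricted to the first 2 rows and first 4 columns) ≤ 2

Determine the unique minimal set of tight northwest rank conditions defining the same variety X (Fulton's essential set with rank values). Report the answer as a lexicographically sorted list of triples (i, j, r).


The tightest implied rank at each (i,j), from the 7 conditions:

  0 1 1 1
  0 1 2 2
  1 2 3 3
  1 2 3 4

hence w(1..4) = (2, 3, 1, 4).

Rothe diagram D(w) (2 cells), 1 SE-corner (essential condition):

[(2, 1, 0)]


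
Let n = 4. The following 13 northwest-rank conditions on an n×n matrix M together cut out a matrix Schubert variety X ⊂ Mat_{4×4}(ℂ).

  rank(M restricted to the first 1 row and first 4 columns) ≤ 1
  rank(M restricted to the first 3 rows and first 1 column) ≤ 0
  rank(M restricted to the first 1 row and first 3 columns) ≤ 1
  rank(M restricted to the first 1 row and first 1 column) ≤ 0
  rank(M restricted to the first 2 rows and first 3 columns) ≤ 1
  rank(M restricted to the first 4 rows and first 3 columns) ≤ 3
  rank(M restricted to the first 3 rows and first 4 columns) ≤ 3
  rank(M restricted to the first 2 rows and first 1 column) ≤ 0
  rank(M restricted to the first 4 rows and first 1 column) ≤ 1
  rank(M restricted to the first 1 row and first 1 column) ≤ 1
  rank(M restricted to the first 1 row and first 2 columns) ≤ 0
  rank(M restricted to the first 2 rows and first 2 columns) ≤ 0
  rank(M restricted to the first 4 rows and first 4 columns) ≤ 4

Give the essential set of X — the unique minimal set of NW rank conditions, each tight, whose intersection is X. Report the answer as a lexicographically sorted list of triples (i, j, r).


Reconstructing r_w from the 13 given conditions:

  i=1: 0 | 0 | 1 | 1
  i=2: 0 | 0 | 1 | 2
  i=3: 0 | 1 | 2 | 3
  i=4: 1 | 2 | 3 | 4

second differences of R give the permutation w = (3, 4, 2, 1).

Fulton essential set (2 of the 5 Rothe cells):

[(2, 2, 0), (3, 1, 0)]


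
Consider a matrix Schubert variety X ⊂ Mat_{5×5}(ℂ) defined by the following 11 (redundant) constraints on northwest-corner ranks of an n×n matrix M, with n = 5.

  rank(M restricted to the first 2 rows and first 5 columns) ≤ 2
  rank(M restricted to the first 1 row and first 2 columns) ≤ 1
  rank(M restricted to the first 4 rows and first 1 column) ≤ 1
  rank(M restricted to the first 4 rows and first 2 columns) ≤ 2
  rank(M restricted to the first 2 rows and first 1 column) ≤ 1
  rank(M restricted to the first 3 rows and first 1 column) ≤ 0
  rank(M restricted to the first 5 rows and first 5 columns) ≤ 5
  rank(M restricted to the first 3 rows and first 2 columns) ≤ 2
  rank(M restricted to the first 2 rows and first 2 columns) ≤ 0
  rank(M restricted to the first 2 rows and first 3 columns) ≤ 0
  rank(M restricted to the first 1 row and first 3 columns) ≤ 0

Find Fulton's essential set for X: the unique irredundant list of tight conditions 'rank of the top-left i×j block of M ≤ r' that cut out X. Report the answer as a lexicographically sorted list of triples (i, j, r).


Recovering R(i,j) via the rank-extension bound from the 11 conditions:

  0  0  0  1  1
  0  0  0  1  2
  0  1  1  2  3
  1  2  2  3  4
  1  2  3  4  5

reading off 1-entries of Δ²R: w = (4, 5, 2, 1, 3).

|D(w)|=7, |Ess(w)|=2:

[(2, 3, 0), (3, 1, 0)]


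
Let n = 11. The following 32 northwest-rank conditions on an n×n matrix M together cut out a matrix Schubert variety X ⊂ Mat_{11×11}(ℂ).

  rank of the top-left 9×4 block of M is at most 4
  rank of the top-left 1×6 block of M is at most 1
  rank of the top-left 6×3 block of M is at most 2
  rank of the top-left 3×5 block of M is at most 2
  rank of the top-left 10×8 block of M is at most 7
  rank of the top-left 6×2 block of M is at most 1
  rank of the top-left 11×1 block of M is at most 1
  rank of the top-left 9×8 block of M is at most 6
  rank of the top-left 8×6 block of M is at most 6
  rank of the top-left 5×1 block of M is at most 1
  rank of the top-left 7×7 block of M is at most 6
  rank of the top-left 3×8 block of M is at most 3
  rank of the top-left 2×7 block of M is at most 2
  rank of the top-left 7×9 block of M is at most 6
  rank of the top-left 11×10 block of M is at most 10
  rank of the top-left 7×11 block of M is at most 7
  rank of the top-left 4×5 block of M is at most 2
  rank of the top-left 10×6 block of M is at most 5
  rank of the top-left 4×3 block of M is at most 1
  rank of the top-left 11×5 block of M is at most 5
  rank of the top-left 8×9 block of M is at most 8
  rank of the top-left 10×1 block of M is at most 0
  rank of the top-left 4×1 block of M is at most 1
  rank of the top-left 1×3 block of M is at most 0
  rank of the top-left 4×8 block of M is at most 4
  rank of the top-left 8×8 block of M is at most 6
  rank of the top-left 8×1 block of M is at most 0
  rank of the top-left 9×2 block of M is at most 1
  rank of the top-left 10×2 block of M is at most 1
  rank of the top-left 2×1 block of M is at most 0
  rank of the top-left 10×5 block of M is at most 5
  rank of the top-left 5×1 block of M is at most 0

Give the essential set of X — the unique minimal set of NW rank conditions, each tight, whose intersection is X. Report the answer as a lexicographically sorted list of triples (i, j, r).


Propagating the 32 rank bounds to every northwest block:

  R[1]: 0 | 0 | 0 | 1 | 1 | 1 | 1 | 1 | 1 | 1 | 1
  R[2]: 0 | 1 | 1 | 2 | 2 | 2 | 2 | 2 | 2 | 2 | 2
  R[3]: 0 | 1 | 1 | 2 | 2 | 3 | 3 | 3 | 3 | 3 | 3
  R[4]: 0 | 1 | 1 | 2 | 2 | 3 | 4 | 4 | 4 | 4 | 4
  R[5]: 0 | 1 | 2 | 3 | 3 | 4 | 5 | 5 | 5 | 5 | 5
  R[6]: 0 | 1 | 2 | 3 | 4 | 5 | 6 | 6 | 6 | 6 | 6
  R[7]: 0 | 1 | 2 | 3 | 4 | 5 | 6 | 6 | 6 | 7 | 7
  R[8]: 0 | 1 | 2 | 3 | 4 | 5 | 6 | 6 | 7 | 8 | 8
  R[9]: 0 | 1 | 2 | 3 | 4 | 5 | 6 | 6 | 7 | 8 | 9
  R[10]: 0 | 1 | 2 | 3 | 4 | 5 | 6 | 7 | 8 | 9 | 10
  R[11]: 1 | 2 | 3 | 4 | 5 | 6 | 7 | 8 | 9 | 10 | 11

giving w = (4, 2, 6, 7, 3, 5, 10, 9, 11, 8, 1) via Δ²R.

D(w) has 20 cells with 6 SE-corners; essential set:

[(1, 3, 0), (4, 3, 1), (4, 5, 2), (7, 9, 6), (9, 8, 6), (10, 1, 0)]


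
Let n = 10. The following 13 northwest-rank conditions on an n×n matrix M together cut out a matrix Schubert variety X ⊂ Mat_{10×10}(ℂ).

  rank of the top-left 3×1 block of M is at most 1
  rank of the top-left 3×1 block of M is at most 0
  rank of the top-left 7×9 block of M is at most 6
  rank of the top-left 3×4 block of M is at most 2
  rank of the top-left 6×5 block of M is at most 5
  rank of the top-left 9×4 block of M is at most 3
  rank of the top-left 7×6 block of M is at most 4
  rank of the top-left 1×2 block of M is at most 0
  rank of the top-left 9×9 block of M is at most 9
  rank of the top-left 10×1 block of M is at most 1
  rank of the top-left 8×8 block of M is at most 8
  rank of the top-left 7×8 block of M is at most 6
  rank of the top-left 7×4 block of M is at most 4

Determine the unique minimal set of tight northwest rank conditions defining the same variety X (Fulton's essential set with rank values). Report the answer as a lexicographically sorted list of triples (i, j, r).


Reconstructing r_w from the 13 given conditions:

  row 1: 0 0 1 1 1 1 1 1 1 1
  row 2: 0 1 2 2 2 2 2 2 2 2
  row 3: 0 1 2 2 3 3 3 3 3 3
  row 4: 1 2 3 3 4 4 4 4 4 4
  row 5: 1 2 3 3 4 4 5 5 5 5
  row 6: 1 2 3 3 4 4 5 6 6 6
  row 7: 1 2 3 3 4 4 5 6 6 7
  row 8: 1 2 3 3 4 5 6 7 7 8
  row 9: 1 2 3 3 4 5 6 7 8 9
  row 10: 1 2 3 4 5 6 7 8 9 10

second differences of R give the permutation w = (3, 2, 5, 1, 7, 8, 10, 6, 9, 4).

|D(w)|=14, |Ess(w)|=6:

[(1, 2, 0), (3, 1, 0), (3, 4, 2), (7, 6, 4), (7, 9, 6), (9, 4, 3)]


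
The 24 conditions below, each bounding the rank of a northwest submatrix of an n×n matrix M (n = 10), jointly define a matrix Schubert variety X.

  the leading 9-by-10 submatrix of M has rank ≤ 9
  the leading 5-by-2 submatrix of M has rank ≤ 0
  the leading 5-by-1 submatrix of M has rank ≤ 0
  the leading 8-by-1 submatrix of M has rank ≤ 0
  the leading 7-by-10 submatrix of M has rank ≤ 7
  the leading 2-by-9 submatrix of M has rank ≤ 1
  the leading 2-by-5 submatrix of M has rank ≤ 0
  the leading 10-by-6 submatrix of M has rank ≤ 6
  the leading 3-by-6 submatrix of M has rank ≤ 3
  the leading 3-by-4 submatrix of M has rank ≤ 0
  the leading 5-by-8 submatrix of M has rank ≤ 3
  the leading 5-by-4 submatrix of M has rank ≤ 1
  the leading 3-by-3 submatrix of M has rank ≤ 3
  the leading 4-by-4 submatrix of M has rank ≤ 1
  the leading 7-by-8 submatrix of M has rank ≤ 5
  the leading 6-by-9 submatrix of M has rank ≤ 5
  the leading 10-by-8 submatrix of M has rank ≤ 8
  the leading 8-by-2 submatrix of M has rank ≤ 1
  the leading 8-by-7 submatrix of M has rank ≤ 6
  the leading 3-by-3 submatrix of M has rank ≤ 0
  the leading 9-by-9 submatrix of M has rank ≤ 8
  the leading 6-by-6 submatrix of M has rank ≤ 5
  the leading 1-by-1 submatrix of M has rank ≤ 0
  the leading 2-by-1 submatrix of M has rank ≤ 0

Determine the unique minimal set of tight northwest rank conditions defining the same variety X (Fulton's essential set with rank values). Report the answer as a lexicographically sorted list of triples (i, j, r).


The tightest implied rank at each (i,j), from the 24 conditions:

  R[1]: 0, 0, 0, 0, 0, 1, 1, 1, 1, 1
  R[2]: 0, 0, 0, 0, 0, 1, 1, 1, 1, 2
  R[3]: 0, 0, 0, 0, 1, 2, 2, 2, 2, 3
  R[4]: 0, 0, 1, 1, 2, 3, 3, 3, 3, 4
  R[5]: 0, 0, 1, 1, 2, 3, 3, 3, 4, 5
  R[6]: 0, 1, 2, 2, 3, 4, 4, 4, 5, 6
  R[7]: 0, 1, 2, 3, 4, 5, 5, 5, 6, 7
  R[8]: 0, 1, 2, 3, 4, 5, 6, 6, 7, 8
  R[9]: 1, 2, 3, 4, 5, 6, 7, 7, 8, 9
  R[10]: 1, 2, 3, 4, 5, 6, 7, 8, 9, 10

second differences of R give the permutation w = (6, 10, 5, 3, 9, 2, 4, 7, 1, 8).

Fulton essential set (7 of the 27 Rothe cells):

[(2, 5, 0), (2, 9, 1), (3, 4, 0), (5, 2, 0), (5, 4, 1), (5, 8, 3), (8, 1, 0)]


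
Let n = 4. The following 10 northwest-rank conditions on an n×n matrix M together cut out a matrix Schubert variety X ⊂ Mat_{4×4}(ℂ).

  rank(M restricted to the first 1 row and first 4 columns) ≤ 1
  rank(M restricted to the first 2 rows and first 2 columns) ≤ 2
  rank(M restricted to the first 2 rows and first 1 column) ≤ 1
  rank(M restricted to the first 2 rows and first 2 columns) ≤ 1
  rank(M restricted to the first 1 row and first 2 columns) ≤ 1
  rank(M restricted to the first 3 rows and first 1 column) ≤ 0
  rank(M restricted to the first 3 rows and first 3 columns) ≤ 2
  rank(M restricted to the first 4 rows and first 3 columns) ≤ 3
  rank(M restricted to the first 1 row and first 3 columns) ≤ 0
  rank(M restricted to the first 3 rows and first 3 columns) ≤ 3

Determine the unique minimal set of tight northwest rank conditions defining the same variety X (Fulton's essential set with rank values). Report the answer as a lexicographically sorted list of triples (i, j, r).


Computing R[i][j] = min implied NW-rank bound (n=4, 10 conditions):

  row 1: 0, 0, 0, 1
  row 2: 0, 1, 1, 2
  row 3: 0, 1, 2, 3
  row 4: 1, 2, 3, 4

giving w = (4, 2, 3, 1) via Δ²R.

Rothe diagram D(w) (5 cells), 2 SE-corners (essential conditions):

[(1, 3, 0), (3, 1, 0)]


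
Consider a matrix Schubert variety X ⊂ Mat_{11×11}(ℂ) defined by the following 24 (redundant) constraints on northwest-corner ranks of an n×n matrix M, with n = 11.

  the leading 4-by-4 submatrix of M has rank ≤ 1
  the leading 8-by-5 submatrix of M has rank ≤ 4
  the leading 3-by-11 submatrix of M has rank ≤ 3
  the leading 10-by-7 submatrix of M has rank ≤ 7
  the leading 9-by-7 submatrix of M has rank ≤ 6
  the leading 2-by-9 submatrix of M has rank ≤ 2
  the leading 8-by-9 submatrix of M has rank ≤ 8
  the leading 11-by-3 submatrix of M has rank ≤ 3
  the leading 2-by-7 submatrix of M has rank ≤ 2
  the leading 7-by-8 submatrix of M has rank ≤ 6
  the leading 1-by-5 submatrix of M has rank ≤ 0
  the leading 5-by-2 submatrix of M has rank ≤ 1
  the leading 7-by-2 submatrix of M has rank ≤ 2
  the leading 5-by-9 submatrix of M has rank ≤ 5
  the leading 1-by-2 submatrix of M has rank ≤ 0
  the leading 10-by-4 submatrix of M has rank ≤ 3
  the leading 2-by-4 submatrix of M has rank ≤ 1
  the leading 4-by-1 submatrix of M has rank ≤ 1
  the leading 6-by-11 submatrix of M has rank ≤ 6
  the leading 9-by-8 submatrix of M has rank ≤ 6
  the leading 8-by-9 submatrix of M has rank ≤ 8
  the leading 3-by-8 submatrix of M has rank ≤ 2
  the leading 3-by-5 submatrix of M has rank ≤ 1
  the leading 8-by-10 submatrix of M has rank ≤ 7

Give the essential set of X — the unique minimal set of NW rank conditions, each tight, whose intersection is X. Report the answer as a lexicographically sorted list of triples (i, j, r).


Rank table r_w(11×11) implied by the 24 constraints:

  i=1: 0 0 0 0 0 1 1 1 1 1 1
  i=2: 1 1 1 1 1 2 2 2 2 2 2
  i=3: 1 1 1 1 1 2 2 2 3 3 3
  i=4: 1 1 1 1 2 3 3 3 4 4 4
  i=5: 1 1 2 2 3 4 4 4 5 5 5
  i=6: 1 2 3 3 4 5 5 5 6 6 6
  i=7: 1 2 3 3 4 5 6 6 7 7 7
  i=8: 1 2 3 3 4 5 6 6 7 7 8
  i=9: 1 2 3 3 4 5 6 6 7 8 9
  i=10: 1 2 3 3 4 5 6 7 8 9 10
  i=11: 1 2 3 4 5 6 7 8 9 10 11

second differences of R give the permutation w = (6, 1, 9, 5, 3, 2, 7, 11, 10, 8, 4).

D(w) has 22 cells with 8 SE-corners; essential set:

[(1, 5, 0), (3, 5, 1), (3, 8, 2), (4, 4, 1), (5, 2, 1), (8, 10, 7), (9, 8, 6), (10, 4, 3)]


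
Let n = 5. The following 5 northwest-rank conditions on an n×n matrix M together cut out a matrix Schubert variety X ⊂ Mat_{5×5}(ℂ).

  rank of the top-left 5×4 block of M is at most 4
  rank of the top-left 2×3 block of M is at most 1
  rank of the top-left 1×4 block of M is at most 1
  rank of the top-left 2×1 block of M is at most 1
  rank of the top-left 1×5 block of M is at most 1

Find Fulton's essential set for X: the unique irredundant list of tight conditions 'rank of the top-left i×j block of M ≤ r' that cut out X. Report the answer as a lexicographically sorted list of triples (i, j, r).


The tightest implied rank at each (i,j), from the 5 conditions:

  i=1: 1 | 1 | 1 | 1 | 1
  i=2: 1 | 1 | 1 | 2 | 2
  i=3: 1 | 2 | 2 | 3 | 3
  i=4: 1 | 2 | 3 | 4 | 4
  i=5: 1 | 2 | 3 | 4 | 5

hence w(1..5) = (1, 4, 2, 3, 5).

1 SE-corner of the 2-cell Rothe diagram gives Ess(w):

[(2, 3, 1)]


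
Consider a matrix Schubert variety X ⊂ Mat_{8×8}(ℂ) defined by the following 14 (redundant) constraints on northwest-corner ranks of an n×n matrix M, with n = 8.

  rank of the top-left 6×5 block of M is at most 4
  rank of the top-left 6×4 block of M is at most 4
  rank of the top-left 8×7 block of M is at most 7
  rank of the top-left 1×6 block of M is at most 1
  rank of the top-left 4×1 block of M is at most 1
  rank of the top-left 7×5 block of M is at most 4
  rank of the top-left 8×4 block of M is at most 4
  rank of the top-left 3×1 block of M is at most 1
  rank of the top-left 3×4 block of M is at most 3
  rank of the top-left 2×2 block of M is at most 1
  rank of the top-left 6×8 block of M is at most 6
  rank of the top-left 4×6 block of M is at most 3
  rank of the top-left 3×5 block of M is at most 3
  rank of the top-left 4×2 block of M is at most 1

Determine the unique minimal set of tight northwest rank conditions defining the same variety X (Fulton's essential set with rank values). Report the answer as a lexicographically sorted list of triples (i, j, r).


Reconstructing r_w from the 14 given conditions:

  R[1]: 1 1 1 1 1 1 1 1
  R[2]: 1 1 2 2 2 2 2 2
  R[3]: 1 1 2 3 3 3 3 3
  R[4]: 1 1 2 3 3 3 4 4
  R[5]: 1 2 3 4 4 4 5 5
  R[6]: 1 2 3 4 4 5 6 6
  R[7]: 1 2 3 4 4 5 6 7
  R[8]: 1 2 3 4 5 6 7 8

so w = (1, 3, 4, 7, 2, 6, 8, 5).

Fulton essential set (3 of the 7 Rothe cells):

[(4, 2, 1), (4, 6, 3), (7, 5, 4)]


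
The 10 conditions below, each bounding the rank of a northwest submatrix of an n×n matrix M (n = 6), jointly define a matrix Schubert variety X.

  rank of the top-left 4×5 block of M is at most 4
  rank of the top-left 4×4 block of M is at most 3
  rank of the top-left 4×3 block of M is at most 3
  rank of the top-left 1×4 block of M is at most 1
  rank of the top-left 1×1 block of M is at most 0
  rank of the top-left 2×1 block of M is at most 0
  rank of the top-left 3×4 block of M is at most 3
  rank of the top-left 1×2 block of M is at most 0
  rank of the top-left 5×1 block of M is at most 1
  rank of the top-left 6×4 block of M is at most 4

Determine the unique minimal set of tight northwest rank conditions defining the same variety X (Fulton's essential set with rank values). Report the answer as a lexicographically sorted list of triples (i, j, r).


Reconstructing r_w from the 10 given conditions:

  row 1: 0 | 0 | 1 | 1 | 1 | 1
  row 2: 0 | 1 | 2 | 2 | 2 | 2
  row 3: 1 | 2 | 3 | 3 | 3 | 3
  row 4: 1 | 2 | 3 | 3 | 4 | 4
  row 5: 1 | 2 | 3 | 4 | 5 | 5
  row 6: 1 | 2 | 3 | 4 | 5 | 6

giving w = (3, 2, 1, 5, 4, 6) via Δ²R.

3 SE-corners of the 4-cell Rothe diagram give Ess(w):

[(1, 2, 0), (2, 1, 0), (4, 4, 3)]


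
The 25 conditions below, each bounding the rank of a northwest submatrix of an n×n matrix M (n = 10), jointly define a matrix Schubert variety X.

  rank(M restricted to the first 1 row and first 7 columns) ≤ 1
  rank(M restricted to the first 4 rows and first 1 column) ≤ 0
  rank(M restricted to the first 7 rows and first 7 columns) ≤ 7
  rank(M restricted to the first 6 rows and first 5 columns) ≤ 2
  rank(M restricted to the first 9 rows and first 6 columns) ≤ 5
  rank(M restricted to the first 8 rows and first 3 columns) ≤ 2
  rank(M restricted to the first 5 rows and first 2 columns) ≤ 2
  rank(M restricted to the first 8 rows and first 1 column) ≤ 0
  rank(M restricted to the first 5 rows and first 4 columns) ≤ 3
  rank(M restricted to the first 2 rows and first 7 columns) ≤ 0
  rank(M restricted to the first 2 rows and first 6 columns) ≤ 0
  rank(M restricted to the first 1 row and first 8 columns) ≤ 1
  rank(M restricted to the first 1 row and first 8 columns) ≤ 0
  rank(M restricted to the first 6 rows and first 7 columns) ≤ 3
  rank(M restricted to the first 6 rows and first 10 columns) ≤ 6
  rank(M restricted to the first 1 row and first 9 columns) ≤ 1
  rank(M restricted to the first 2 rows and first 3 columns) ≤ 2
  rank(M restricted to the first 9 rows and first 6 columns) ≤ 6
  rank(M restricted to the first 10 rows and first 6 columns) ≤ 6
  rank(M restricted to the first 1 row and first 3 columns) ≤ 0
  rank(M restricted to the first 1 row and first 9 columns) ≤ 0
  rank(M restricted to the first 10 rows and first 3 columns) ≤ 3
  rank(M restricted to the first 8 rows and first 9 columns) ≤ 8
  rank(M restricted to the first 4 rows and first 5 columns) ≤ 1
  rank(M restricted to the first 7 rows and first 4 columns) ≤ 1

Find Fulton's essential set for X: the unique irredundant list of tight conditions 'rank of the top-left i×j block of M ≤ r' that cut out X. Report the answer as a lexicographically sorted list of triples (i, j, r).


Propagating the 25 rank bounds to every northwest block:

  R[1]: 0  0  0  0  0  0  0  0  0  1
  R[2]: 0  0  0  0  0  0  0  1  1  2
  R[3]: 0  1  1  1  1  1  1  2  2  3
  R[4]: 0  1  1  1  1  2  2  3  3  4
  R[5]: 0  1  1  1  2  3  3  4  4  5
  R[6]: 0  1  1  1  2  3  3  4  5  6
  R[7]: 0  1  1  1  2  3  4  5  6  7
  R[8]: 0  1  2  2  3  4  5  6  7  8
  R[9]: 1  2  3  3  4  5  6  7  8  9
  R[10]: 1  2  3  4  5  6  7  8  9  10

so w = (10, 8, 2, 6, 5, 9, 7, 3, 1, 4).

6 SE-corners of the 32-cell Rothe diagram give Ess(w):

[(1, 9, 0), (2, 7, 0), (4, 5, 1), (6, 7, 3), (7, 4, 1), (8, 1, 0)]


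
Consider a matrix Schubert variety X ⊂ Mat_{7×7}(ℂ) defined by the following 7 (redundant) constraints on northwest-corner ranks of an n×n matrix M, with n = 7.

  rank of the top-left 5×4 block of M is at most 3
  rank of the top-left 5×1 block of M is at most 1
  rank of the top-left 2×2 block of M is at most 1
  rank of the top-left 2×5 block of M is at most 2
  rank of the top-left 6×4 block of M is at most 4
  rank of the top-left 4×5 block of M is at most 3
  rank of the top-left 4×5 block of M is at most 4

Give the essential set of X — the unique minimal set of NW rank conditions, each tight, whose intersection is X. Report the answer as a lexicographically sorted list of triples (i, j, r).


Reconstructing r_w from the 7 given conditions:

  R[1]: 1 1 1 1 1 1 1
  R[2]: 1 1 2 2 2 2 2
  R[3]: 1 2 3 3 3 3 3
  R[4]: 1 2 3 3 3 4 4
  R[5]: 1 2 3 3 4 5 5
  R[6]: 1 2 3 4 5 6 6
  R[7]: 1 2 3 4 5 6 7

reading off 1-entries of Δ²R: w = (1, 3, 2, 6, 5, 4, 7).

|D(w)|=4, |Ess(w)|=3:

[(2, 2, 1), (4, 5, 3), (5, 4, 3)]


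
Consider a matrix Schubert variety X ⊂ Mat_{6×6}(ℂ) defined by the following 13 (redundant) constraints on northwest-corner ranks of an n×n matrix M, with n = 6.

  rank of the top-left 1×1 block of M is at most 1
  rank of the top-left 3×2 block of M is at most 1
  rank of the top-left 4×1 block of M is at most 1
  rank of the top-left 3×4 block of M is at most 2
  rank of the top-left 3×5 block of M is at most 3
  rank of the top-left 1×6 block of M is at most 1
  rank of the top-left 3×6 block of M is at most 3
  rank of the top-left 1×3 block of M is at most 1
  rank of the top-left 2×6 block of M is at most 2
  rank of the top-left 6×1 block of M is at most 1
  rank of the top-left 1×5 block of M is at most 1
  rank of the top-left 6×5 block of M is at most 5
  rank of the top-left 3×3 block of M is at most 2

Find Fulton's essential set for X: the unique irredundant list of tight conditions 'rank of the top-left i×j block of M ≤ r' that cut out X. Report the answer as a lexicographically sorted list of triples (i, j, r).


Rank table r_w(6×6) implied by the 13 constraints:

  i=1: 1 1 1 1 1 1
  i=2: 1 1 2 2 2 2
  i=3: 1 1 2 2 3 3
  i=4: 1 2 3 3 4 4
  i=5: 1 2 3 4 5 5
  i=6: 1 2 3 4 5 6

hence w(1..6) = (1, 3, 5, 2, 4, 6).

|D(w)|=3, |Ess(w)|=2:

[(3, 2, 1), (3, 4, 2)]


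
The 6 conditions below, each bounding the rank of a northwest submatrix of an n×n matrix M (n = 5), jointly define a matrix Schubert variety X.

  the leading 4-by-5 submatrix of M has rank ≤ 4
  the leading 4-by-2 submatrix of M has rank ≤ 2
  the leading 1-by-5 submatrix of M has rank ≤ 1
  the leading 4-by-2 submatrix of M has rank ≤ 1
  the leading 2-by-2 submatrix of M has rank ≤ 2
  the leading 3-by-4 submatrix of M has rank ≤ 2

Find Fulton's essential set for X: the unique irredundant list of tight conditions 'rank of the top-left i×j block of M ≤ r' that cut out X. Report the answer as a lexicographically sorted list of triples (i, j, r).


Computing R[i][j] = min implied NW-rank bound (n=5, 6 conditions):

  1, 1, 1, 1, 1
  1, 1, 2, 2, 2
  1, 1, 2, 2, 3
  1, 1, 2, 3, 4
  1, 2, 3, 4, 5

reading off 1-entries of Δ²R: w = (1, 3, 5, 4, 2).

|D(w)|=4, |Ess(w)|=2:

[(3, 4, 2), (4, 2, 1)]


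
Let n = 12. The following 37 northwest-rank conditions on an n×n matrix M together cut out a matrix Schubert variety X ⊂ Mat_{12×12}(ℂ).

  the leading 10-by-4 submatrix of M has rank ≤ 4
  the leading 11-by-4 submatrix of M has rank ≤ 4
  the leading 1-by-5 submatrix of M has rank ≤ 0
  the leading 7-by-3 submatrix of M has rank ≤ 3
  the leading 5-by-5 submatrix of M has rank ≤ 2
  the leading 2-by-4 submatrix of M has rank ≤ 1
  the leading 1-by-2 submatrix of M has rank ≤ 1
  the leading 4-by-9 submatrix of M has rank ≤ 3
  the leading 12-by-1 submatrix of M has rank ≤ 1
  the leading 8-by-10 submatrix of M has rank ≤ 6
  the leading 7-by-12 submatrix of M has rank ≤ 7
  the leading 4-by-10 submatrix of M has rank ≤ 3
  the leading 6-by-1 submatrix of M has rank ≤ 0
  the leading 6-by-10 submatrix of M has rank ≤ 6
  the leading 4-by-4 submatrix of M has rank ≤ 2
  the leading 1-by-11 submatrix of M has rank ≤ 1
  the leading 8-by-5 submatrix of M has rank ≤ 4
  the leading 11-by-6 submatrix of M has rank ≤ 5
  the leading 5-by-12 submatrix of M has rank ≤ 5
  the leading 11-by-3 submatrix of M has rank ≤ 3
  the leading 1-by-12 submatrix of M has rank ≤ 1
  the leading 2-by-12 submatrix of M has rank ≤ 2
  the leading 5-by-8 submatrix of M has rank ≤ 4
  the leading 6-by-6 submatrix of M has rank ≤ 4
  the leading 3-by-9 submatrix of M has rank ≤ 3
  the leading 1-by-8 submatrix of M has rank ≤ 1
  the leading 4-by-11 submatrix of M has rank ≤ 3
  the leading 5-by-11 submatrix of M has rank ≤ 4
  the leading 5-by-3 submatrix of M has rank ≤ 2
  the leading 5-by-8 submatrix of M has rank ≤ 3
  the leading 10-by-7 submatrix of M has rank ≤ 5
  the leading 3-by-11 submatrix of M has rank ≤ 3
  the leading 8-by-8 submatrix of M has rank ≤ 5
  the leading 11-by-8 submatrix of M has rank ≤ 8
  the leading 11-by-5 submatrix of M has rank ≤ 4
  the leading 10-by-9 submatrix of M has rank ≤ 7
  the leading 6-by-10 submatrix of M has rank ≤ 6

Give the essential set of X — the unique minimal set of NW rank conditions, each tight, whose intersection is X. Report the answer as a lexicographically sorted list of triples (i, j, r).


Recovering R(i,j) via the rank-extension bound from the 37 conditions:

  i=1: 0 0 0 0 0 1 1 1 1 1 1 1
  i=2: 0 1 1 1 1 2 2 2 2 2 2 2
  i=3: 0 1 2 2 2 3 3 3 3 3 3 3
  i=4: 0 1 2 2 2 3 3 3 3 3 3 4
  i=5: 0 1 2 2 2 3 3 3 4 4 4 5
  i=6: 0 1 2 3 3 4 4 4 5 5 5 6
  i=7: 1 2 3 4 4 5 5 5 6 6 6 7
  i=8: 1 2 3 4 4 5 5 5 6 6 7 8
  i=9: 1 2 3 4 4 5 5 6 7 7 8 9
  i=10: 1 2 3 4 4 5 5 6 7 8 9 10
  i=11: 1 2 3 4 4 5 6 7 8 9 10 11
  i=12: 1 2 3 4 5 6 7 8 9 10 11 12

hence w(1..12) = (6, 2, 3, 12, 9, 4, 1, 11, 8, 10, 7, 5).

Fulton essential set (9 of the 30 Rothe cells):

[(1, 5, 0), (4, 11, 3), (5, 5, 2), (5, 8, 3), (6, 1, 0), (8, 8, 5), (8, 10, 6), (10, 7, 5), (11, 5, 4)]
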